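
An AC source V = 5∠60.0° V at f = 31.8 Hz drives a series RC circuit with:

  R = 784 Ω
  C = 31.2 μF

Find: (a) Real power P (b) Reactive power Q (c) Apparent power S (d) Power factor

Step 1 — Angular frequency: ω = 2π·f = 2π·31.8 = 199.8 rad/s.
Step 2 — Component impedances:
  R: Z = R = 784 Ω
  C: Z = 1/(jωC) = -j/(ω·C) = 0 - j160.4 Ω
Step 3 — Series combination: Z_total = R + C = 784 - j160.4 Ω = 800.2∠-11.6° Ω.
Step 4 — Source phasor: V = 5∠60.0° V = 2.5 + j4.33 V.
Step 5 — Current: I = V / Z = 0.001976 + j0.005927 A = 0.006248∠71.6° A.
Step 6 — Complex power: S = V·I* = 0.03061 - j0.006262 VA.
Step 7 — Real power: P = Re(S) = 0.03061 W.
Step 8 — Reactive power: Q = Im(S) = -0.006262 VAR.
Step 9 — Apparent power: |S| = 0.03124 VA.
Step 10 — Power factor: PF = P/|S| = 0.9797 (leading).

(a) P = 0.03061 W  (b) Q = -0.006262 VAR  (c) S = 0.03124 VA  (d) PF = 0.9797 (leading)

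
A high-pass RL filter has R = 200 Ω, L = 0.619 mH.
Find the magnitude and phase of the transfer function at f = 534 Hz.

Step 1 — Angular frequency: ω = 2π·534 = 3355 rad/s.
Step 2 — Transfer function: H(jω) = jωL/(R + jωL).
Step 3 — Numerator jωL = j·2.077; denominator R + jωL = 200 + j2.077.
Step 4 — H = 0.0001078 + j0.01038.
Step 5 — Magnitude: |H| = 0.01038 (-39.7 dB); phase: φ = 89.4°.

|H| = 0.01038 (-39.7 dB), φ = 89.4°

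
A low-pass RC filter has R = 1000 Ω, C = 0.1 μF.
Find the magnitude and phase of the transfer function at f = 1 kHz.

Step 1 — Angular frequency: ω = 2π·1000 = 6283 rad/s.
Step 2 — Transfer function: H(jω) = 1/(1 + jωRC).
Step 3 — Denominator: 1 + jωRC = 1 + j·6283·1000·1e-07 = 1 + j0.6283.
Step 4 — H = 0.717 - j0.4505.
Step 5 — Magnitude: |H| = 0.8467 (-1.4 dB); phase: φ = -32.1°.

|H| = 0.8467 (-1.4 dB), φ = -32.1°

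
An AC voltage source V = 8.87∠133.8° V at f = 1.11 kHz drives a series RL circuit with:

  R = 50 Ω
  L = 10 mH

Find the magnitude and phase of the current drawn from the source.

Step 1 — Angular frequency: ω = 2π·f = 2π·1110 = 6974 rad/s.
Step 2 — Component impedances:
  R: Z = R = 50 Ω
  L: Z = jωL = j·6974·0.01 = 0 + j69.74 Ω
Step 3 — Series combination: Z_total = R + L = 50 + j69.74 Ω = 85.81∠54.4° Ω.
Step 4 — Source phasor: V = 8.87∠133.8° V = -6.139 + j6.402 V.
Step 5 — Ohm's law: I = V / Z_total = (-6.139 + j6.402) / (50 + j69.74) = 0.01895 + j0.1016 A.
Step 6 — Convert to polar: |I| = 0.1034 A, ∠I = 79.4°.

I = 0.1034∠79.4° A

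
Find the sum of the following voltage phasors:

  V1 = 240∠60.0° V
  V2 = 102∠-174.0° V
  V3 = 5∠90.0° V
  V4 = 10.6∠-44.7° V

Step 1 — Convert each phasor to rectangular form:
  V1 = 240·(cos(60.0°) + j·sin(60.0°)) = 120 + j207.8 V
  V2 = 102·(cos(-174.0°) + j·sin(-174.0°)) = -101.4 - j10.66 V
  V3 = 5·(cos(90.0°) + j·sin(90.0°)) = 0 + j5 V
  V4 = 10.6·(cos(-44.7°) + j·sin(-44.7°)) = 7.534 - j7.456 V
Step 2 — Sum components: V_total = 26.09 + j194.7 V.
Step 3 — Convert to polar: |V_total| = 196.5 V, ∠V_total = 82.4°.

V_total = 196.5∠82.4° V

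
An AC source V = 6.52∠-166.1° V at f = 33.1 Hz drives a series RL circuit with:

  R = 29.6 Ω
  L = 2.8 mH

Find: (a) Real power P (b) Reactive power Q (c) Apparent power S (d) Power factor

Step 1 — Angular frequency: ω = 2π·f = 2π·33.1 = 208 rad/s.
Step 2 — Component impedances:
  R: Z = R = 29.6 Ω
  L: Z = jωL = j·208·0.0028 = 0 + j0.5823 Ω
Step 3 — Series combination: Z_total = R + L = 29.6 + j0.5823 Ω = 29.61∠1.1° Ω.
Step 4 — Source phasor: V = 6.52∠-166.1° V = -6.329 - j1.566 V.
Step 5 — Current: I = V / Z = -0.2148 - j0.04869 A = 0.2202∠-167.2° A.
Step 6 — Complex power: S = V·I* = 1.436 + j0.02824 VA.
Step 7 — Real power: P = Re(S) = 1.436 W.
Step 8 — Reactive power: Q = Im(S) = 0.02824 VAR.
Step 9 — Apparent power: |S| = 1.436 VA.
Step 10 — Power factor: PF = P/|S| = 0.9998 (lagging).

(a) P = 1.436 W  (b) Q = 0.02824 VAR  (c) S = 1.436 VA  (d) PF = 0.9998 (lagging)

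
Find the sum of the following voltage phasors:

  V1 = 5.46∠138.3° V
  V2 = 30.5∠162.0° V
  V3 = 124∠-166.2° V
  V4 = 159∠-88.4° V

Step 1 — Convert each phasor to rectangular form:
  V1 = 5.46·(cos(138.3°) + j·sin(138.3°)) = -4.077 + j3.632 V
  V2 = 30.5·(cos(162.0°) + j·sin(162.0°)) = -29.01 + j9.425 V
  V3 = 124·(cos(-166.2°) + j·sin(-166.2°)) = -120.4 - j29.58 V
  V4 = 159·(cos(-88.4°) + j·sin(-88.4°)) = 4.44 - j158.9 V
Step 2 — Sum components: V_total = -149.1 - j175.5 V.
Step 3 — Convert to polar: |V_total| = 230.2 V, ∠V_total = -130.4°.

V_total = 230.2∠-130.4° V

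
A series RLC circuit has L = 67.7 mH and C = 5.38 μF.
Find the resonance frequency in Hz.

Step 1 — Resonance condition Im(Z)=0 gives ω₀ = 1/√(LC).
Step 2 — ω₀ = 1/√(0.0677·5.38e-06) = 1657 rad/s.
Step 3 — f₀ = ω₀/(2π) = 263.7 Hz.

f₀ = 263.7 Hz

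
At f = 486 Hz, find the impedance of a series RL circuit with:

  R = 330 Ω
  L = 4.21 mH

Step 1 — Angular frequency: ω = 2π·f = 2π·486 = 3054 rad/s.
Step 2 — Component impedances:
  R: Z = R = 330 Ω
  L: Z = jωL = j·3054·0.00421 = 0 + j12.86 Ω
Step 3 — Series combination: Z_total = R + L = 330 + j12.86 Ω = 330.3∠2.2° Ω.

Z = 330 + j12.86 Ω = 330.3∠2.2° Ω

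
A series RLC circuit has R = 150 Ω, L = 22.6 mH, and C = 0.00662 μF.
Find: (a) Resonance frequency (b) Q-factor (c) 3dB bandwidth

Step 1 — Resonance condition Im(Z)=0 gives ω₀ = 1/√(LC).
Step 2 — ω₀ = 1/√(0.0226·6.62e-09) = 8.176e+04 rad/s.
Step 3 — f₀ = ω₀/(2π) = 1.301e+04 Hz.
Step 4 — Series Q: Q = ω₀L/R = 8.176e+04·0.0226/150 = 12.32.
Step 5 — 3dB bandwidth: Δω = ω₀/Q = 6637 rad/s; BW = Δω/(2π) = 1056 Hz.

(a) f₀ = 1.301e+04 Hz  (b) Q = 12.32  (c) BW = 1056 Hz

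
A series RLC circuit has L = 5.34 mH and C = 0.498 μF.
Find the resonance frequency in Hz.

Step 1 — Resonance condition Im(Z)=0 gives ω₀ = 1/√(LC).
Step 2 — ω₀ = 1/√(0.00534·4.98e-07) = 1.939e+04 rad/s.
Step 3 — f₀ = ω₀/(2π) = 3086 Hz.

f₀ = 3086 Hz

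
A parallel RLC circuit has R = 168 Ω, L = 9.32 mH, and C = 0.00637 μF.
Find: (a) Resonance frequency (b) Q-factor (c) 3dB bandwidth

Step 1 — Resonance: ω₀ = 1/√(LC) = 1/√(0.00932·6.37e-09) = 1.298e+05 rad/s.
Step 2 — f₀ = ω₀/(2π) = 2.066e+04 Hz.
Step 3 — Parallel Q: Q = R/(ω₀L) = 168/(1.298e+05·0.00932) = 0.1389.
Step 4 — Bandwidth: Δω = ω₀/Q = 9.344e+05 rad/s; BW = Δω/(2π) = 1.487e+05 Hz.

(a) f₀ = 2.066e+04 Hz  (b) Q = 0.1389  (c) BW = 1.487e+05 Hz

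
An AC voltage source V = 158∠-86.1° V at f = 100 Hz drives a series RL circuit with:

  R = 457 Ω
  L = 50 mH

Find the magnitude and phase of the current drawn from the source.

Step 1 — Angular frequency: ω = 2π·f = 2π·100 = 628.3 rad/s.
Step 2 — Component impedances:
  R: Z = R = 457 Ω
  L: Z = jωL = j·628.3·0.05 = 0 + j31.42 Ω
Step 3 — Series combination: Z_total = R + L = 457 + j31.42 Ω = 458.1∠3.9° Ω.
Step 4 — Source phasor: V = 158∠-86.1° V = 10.75 - j157.6 V.
Step 5 — Ohm's law: I = V / Z_total = (10.75 - j157.6) / (457 + j31.42) = -0.0001959 - j0.3449 A.
Step 6 — Convert to polar: |I| = 0.3449 A, ∠I = -90.0°.

I = 0.3449∠-90.0° A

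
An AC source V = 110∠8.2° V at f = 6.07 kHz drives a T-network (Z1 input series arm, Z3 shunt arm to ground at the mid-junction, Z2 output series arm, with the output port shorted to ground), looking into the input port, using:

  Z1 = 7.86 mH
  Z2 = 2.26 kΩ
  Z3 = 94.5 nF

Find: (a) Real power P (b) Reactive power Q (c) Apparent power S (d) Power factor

Step 1 — Angular frequency: ω = 2π·f = 2π·6070 = 3.814e+04 rad/s.
Step 2 — Component impedances:
  Z1: Z = jωL = j·3.814e+04·0.00786 = 0 + j299.8 Ω
  Z2: Z = R = 2260 Ω
  Z3: Z = 1/(jωC) = -j/(ω·C) = 0 - j277.5 Ω
Step 3 — With the output port shorted to ground, the output series arm Z2 runs from the junction to ground; the shunt arm Z3 also runs from the junction to ground. They appear in parallel: Z3 || Z2 = 33.56 - j273.3 Ω.
Step 4 — Series with input arm Z1: Z_in = Z1 + (Z3 || Z2) = 33.56 + j26.43 Ω = 42.72∠38.2° Ω.
Step 5 — Source phasor: V = 110∠8.2° V = 108.9 + j15.69 V.
Step 6 — Current: I = V / Z = 2.229 - j1.289 A = 2.575∠-30.0° A.
Step 7 — Complex power: S = V·I* = 222.5 + j175.3 VA.
Step 8 — Real power: P = Re(S) = 222.5 W.
Step 9 — Reactive power: Q = Im(S) = 175.3 VAR.
Step 10 — Apparent power: |S| = 283.3 VA.
Step 11 — Power factor: PF = P/|S| = 0.7856 (lagging).

(a) P = 222.5 W  (b) Q = 175.3 VAR  (c) S = 283.3 VA  (d) PF = 0.7856 (lagging)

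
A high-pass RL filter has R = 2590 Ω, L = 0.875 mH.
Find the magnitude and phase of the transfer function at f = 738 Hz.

Step 1 — Angular frequency: ω = 2π·738 = 4637 rad/s.
Step 2 — Transfer function: H(jω) = jωL/(R + jωL).
Step 3 — Numerator jωL = j·4.057; denominator R + jωL = 2590 + j4.057.
Step 4 — H = 2.454e-06 + j0.001567.
Step 5 — Magnitude: |H| = 0.001567 (-56.1 dB); phase: φ = 89.9°.

|H| = 0.001567 (-56.1 dB), φ = 89.9°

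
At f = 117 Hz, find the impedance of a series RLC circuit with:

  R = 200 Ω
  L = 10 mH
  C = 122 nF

Step 1 — Angular frequency: ω = 2π·f = 2π·117 = 735.1 rad/s.
Step 2 — Component impedances:
  R: Z = R = 200 Ω
  L: Z = jωL = j·735.1·0.01 = 0 + j7.351 Ω
  C: Z = 1/(jωC) = -j/(ω·C) = 0 - j1.115e+04 Ω
Step 3 — Series combination: Z_total = R + L + C = 200 - j1.114e+04 Ω = 1.114e+04∠-89.0° Ω.

Z = 200 - j1.114e+04 Ω = 1.114e+04∠-89.0° Ω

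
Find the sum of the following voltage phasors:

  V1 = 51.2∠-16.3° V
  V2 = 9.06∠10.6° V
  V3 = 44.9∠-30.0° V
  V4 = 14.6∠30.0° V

Step 1 — Convert each phasor to rectangular form:
  V1 = 51.2·(cos(-16.3°) + j·sin(-16.3°)) = 49.14 - j14.37 V
  V2 = 9.06·(cos(10.6°) + j·sin(10.6°)) = 8.905 + j1.667 V
  V3 = 44.9·(cos(-30.0°) + j·sin(-30.0°)) = 38.88 - j22.45 V
  V4 = 14.6·(cos(30.0°) + j·sin(30.0°)) = 12.64 + j7.3 V
Step 2 — Sum components: V_total = 109.6 - j27.85 V.
Step 3 — Convert to polar: |V_total| = 113.1 V, ∠V_total = -14.3°.

V_total = 113.1∠-14.3° V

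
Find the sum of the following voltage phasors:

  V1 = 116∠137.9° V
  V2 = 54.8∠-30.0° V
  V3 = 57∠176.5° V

Step 1 — Convert each phasor to rectangular form:
  V1 = 116·(cos(137.9°) + j·sin(137.9°)) = -86.07 + j77.77 V
  V2 = 54.8·(cos(-30.0°) + j·sin(-30.0°)) = 47.46 - j27.4 V
  V3 = 57·(cos(176.5°) + j·sin(176.5°)) = -56.89 + j3.48 V
Step 2 — Sum components: V_total = -95.5 + j53.85 V.
Step 3 — Convert to polar: |V_total| = 109.6 V, ∠V_total = 150.6°.

V_total = 109.6∠150.6° V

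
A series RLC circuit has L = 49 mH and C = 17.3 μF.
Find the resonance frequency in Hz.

Step 1 — Resonance condition Im(Z)=0 gives ω₀ = 1/√(LC).
Step 2 — ω₀ = 1/√(0.049·1.73e-05) = 1086 rad/s.
Step 3 — f₀ = ω₀/(2π) = 172.9 Hz.

f₀ = 172.9 Hz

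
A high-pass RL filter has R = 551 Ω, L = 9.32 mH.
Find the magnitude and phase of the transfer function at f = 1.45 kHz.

Step 1 — Angular frequency: ω = 2π·1450 = 9111 rad/s.
Step 2 — Transfer function: H(jω) = jωL/(R + jωL).
Step 3 — Numerator jωL = j·84.91; denominator R + jωL = 551 + j84.91.
Step 4 — H = 0.0232 + j0.1505.
Step 5 — Magnitude: |H| = 0.1523 (-16.3 dB); phase: φ = 81.2°.

|H| = 0.1523 (-16.3 dB), φ = 81.2°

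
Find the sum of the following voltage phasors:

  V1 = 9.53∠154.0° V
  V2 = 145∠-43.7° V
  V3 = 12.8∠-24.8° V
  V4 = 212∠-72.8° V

Step 1 — Convert each phasor to rectangular form:
  V1 = 9.53·(cos(154.0°) + j·sin(154.0°)) = -8.566 + j4.178 V
  V2 = 145·(cos(-43.7°) + j·sin(-43.7°)) = 104.8 - j100.2 V
  V3 = 12.8·(cos(-24.8°) + j·sin(-24.8°)) = 11.62 - j5.369 V
  V4 = 212·(cos(-72.8°) + j·sin(-72.8°)) = 62.69 - j202.5 V
Step 2 — Sum components: V_total = 170.6 - j303.9 V.
Step 3 — Convert to polar: |V_total| = 348.5 V, ∠V_total = -60.7°.

V_total = 348.5∠-60.7° V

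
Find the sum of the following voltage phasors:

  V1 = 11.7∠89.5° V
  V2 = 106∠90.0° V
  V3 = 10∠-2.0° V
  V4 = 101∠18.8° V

Step 1 — Convert each phasor to rectangular form:
  V1 = 11.7·(cos(89.5°) + j·sin(89.5°)) = 0.1021 + j11.7 V
  V2 = 106·(cos(90.0°) + j·sin(90.0°)) = 0 + j106 V
  V3 = 10·(cos(-2.0°) + j·sin(-2.0°)) = 9.994 - j0.349 V
  V4 = 101·(cos(18.8°) + j·sin(18.8°)) = 95.61 + j32.55 V
Step 2 — Sum components: V_total = 105.7 + j149.9 V.
Step 3 — Convert to polar: |V_total| = 183.4 V, ∠V_total = 54.8°.

V_total = 183.4∠54.8° V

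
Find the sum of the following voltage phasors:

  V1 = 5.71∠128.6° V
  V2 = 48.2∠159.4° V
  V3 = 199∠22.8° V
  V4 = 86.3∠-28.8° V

Step 1 — Convert each phasor to rectangular form:
  V1 = 5.71·(cos(128.6°) + j·sin(128.6°)) = -3.562 + j4.462 V
  V2 = 48.2·(cos(159.4°) + j·sin(159.4°)) = -45.12 + j16.96 V
  V3 = 199·(cos(22.8°) + j·sin(22.8°)) = 183.5 + j77.12 V
  V4 = 86.3·(cos(-28.8°) + j·sin(-28.8°)) = 75.63 - j41.58 V
Step 2 — Sum components: V_total = 210.4 + j56.96 V.
Step 3 — Convert to polar: |V_total| = 218 V, ∠V_total = 15.1°.

V_total = 218∠15.1° V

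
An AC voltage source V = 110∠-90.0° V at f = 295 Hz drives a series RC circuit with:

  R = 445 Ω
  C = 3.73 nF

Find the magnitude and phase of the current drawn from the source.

Step 1 — Angular frequency: ω = 2π·f = 2π·295 = 1854 rad/s.
Step 2 — Component impedances:
  R: Z = R = 445 Ω
  C: Z = 1/(jωC) = -j/(ω·C) = 0 - j1.446e+05 Ω
Step 3 — Series combination: Z_total = R + C = 445 - j1.446e+05 Ω = 1.446e+05∠-89.8° Ω.
Step 4 — Source phasor: V = 110∠-90.0° V = 0 - j110 V.
Step 5 — Ohm's law: I = V / Z_total = (0 - j110) / (445 - j1.446e+05) = 0.0007605 - j2.34e-06 A.
Step 6 — Convert to polar: |I| = 0.0007605 A, ∠I = -0.2°.

I = 0.0007605∠-0.2° A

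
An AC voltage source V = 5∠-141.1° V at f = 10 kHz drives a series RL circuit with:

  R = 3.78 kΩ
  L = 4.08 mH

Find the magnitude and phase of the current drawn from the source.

Step 1 — Angular frequency: ω = 2π·f = 2π·1e+04 = 6.283e+04 rad/s.
Step 2 — Component impedances:
  R: Z = R = 3780 Ω
  L: Z = jωL = j·6.283e+04·0.00408 = 0 + j256.4 Ω
Step 3 — Series combination: Z_total = R + L = 3780 + j256.4 Ω = 3789∠3.9° Ω.
Step 4 — Source phasor: V = 5∠-141.1° V = -3.891 - j3.14 V.
Step 5 — Ohm's law: I = V / Z_total = (-3.891 - j3.14) / (3780 + j256.4) = -0.001081 - j0.0007573 A.
Step 6 — Convert to polar: |I| = 0.00132 A, ∠I = -145.0°.

I = 0.00132∠-145.0° A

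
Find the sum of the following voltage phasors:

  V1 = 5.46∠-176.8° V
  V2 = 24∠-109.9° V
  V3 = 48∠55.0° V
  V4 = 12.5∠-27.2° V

Step 1 — Convert each phasor to rectangular form:
  V1 = 5.46·(cos(-176.8°) + j·sin(-176.8°)) = -5.451 - j0.3048 V
  V2 = 24·(cos(-109.9°) + j·sin(-109.9°)) = -8.169 - j22.57 V
  V3 = 48·(cos(55.0°) + j·sin(55.0°)) = 27.53 + j39.32 V
  V4 = 12.5·(cos(-27.2°) + j·sin(-27.2°)) = 11.12 - j5.714 V
Step 2 — Sum components: V_total = 25.03 + j10.73 V.
Step 3 — Convert to polar: |V_total| = 27.23 V, ∠V_total = 23.2°.

V_total = 27.23∠23.2° V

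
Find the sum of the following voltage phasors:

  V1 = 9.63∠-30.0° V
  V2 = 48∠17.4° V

Step 1 — Convert each phasor to rectangular form:
  V1 = 9.63·(cos(-30.0°) + j·sin(-30.0°)) = 8.34 - j4.815 V
  V2 = 48·(cos(17.4°) + j·sin(17.4°)) = 45.8 + j14.35 V
Step 2 — Sum components: V_total = 54.14 + j9.539 V.
Step 3 — Convert to polar: |V_total| = 54.98 V, ∠V_total = 10.0°.

V_total = 54.98∠10.0° V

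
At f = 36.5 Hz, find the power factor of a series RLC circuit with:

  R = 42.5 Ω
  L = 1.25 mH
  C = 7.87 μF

Step 1 — Angular frequency: ω = 2π·f = 2π·36.5 = 229.3 rad/s.
Step 2 — Component impedances:
  R: Z = R = 42.5 Ω
  L: Z = jωL = j·229.3·0.00125 = 0 + j0.2867 Ω
  C: Z = 1/(jωC) = -j/(ω·C) = 0 - j554.1 Ω
Step 3 — Series combination: Z_total = R + L + C = 42.5 - j553.8 Ω = 555.4∠-85.6° Ω.
Step 4 — Power factor: PF = cos(φ) = Re(Z)/|Z| = 42.5/555.4 = 0.07652.
Step 5 — Type: Im(Z) = -553.8 ⇒ leading (phase φ = -85.6°).

PF = 0.07652 (leading, φ = -85.6°)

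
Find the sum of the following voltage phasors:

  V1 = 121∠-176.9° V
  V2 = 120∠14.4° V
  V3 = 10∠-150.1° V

Step 1 — Convert each phasor to rectangular form:
  V1 = 121·(cos(-176.9°) + j·sin(-176.9°)) = -120.8 - j6.544 V
  V2 = 120·(cos(14.4°) + j·sin(14.4°)) = 116.2 + j29.84 V
  V3 = 10·(cos(-150.1°) + j·sin(-150.1°)) = -8.669 - j4.985 V
Step 2 — Sum components: V_total = -13.26 + j18.31 V.
Step 3 — Convert to polar: |V_total| = 22.61 V, ∠V_total = 125.9°.

V_total = 22.61∠125.9° V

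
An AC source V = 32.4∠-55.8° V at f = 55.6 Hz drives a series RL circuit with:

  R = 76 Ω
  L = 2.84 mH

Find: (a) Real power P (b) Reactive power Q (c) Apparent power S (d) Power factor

Step 1 — Angular frequency: ω = 2π·f = 2π·55.6 = 349.3 rad/s.
Step 2 — Component impedances:
  R: Z = R = 76 Ω
  L: Z = jωL = j·349.3·0.00284 = 0 + j0.9921 Ω
Step 3 — Series combination: Z_total = R + L = 76 + j0.9921 Ω = 76.01∠0.7° Ω.
Step 4 — Source phasor: V = 32.4∠-55.8° V = 18.21 - j26.8 V.
Step 5 — Current: I = V / Z = 0.235 - j0.3557 A = 0.4263∠-56.5° A.
Step 6 — Complex power: S = V·I* = 13.81 + j0.1803 VA.
Step 7 — Real power: P = Re(S) = 13.81 W.
Step 8 — Reactive power: Q = Im(S) = 0.1803 VAR.
Step 9 — Apparent power: |S| = 13.81 VA.
Step 10 — Power factor: PF = P/|S| = 0.9999 (lagging).

(a) P = 13.81 W  (b) Q = 0.1803 VAR  (c) S = 13.81 VA  (d) PF = 0.9999 (lagging)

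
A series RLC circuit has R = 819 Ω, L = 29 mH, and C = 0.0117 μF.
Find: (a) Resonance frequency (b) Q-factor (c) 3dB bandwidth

Step 1 — Resonance condition Im(Z)=0 gives ω₀ = 1/√(LC).
Step 2 — ω₀ = 1/√(0.029·1.17e-08) = 5.429e+04 rad/s.
Step 3 — f₀ = ω₀/(2π) = 8640 Hz.
Step 4 — Series Q: Q = ω₀L/R = 5.429e+04·0.029/819 = 1.922.
Step 5 — 3dB bandwidth: Δω = ω₀/Q = 2.824e+04 rad/s; BW = Δω/(2π) = 4495 Hz.

(a) f₀ = 8640 Hz  (b) Q = 1.922  (c) BW = 4495 Hz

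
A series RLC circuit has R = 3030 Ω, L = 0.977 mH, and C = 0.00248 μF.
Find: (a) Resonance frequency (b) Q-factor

Step 1 — Resonance condition Im(Z)=0 gives ω₀ = 1/√(LC).
Step 2 — ω₀ = 1/√(0.000977·2.48e-09) = 6.424e+05 rad/s.
Step 3 — f₀ = ω₀/(2π) = 1.022e+05 Hz.
Step 4 — Series Q: Q = ω₀L/R = 6.424e+05·0.000977/3030 = 0.2071.

(a) f₀ = 1.022e+05 Hz  (b) Q = 0.2071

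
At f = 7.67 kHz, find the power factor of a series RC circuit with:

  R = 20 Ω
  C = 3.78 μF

Step 1 — Angular frequency: ω = 2π·f = 2π·7670 = 4.819e+04 rad/s.
Step 2 — Component impedances:
  R: Z = R = 20 Ω
  C: Z = 1/(jωC) = -j/(ω·C) = 0 - j5.49 Ω
Step 3 — Series combination: Z_total = R + C = 20 - j5.49 Ω = 20.74∠-15.3° Ω.
Step 4 — Power factor: PF = cos(φ) = Re(Z)/|Z| = 20/20.74 = 0.9643.
Step 5 — Type: Im(Z) = -5.49 ⇒ leading (phase φ = -15.3°).

PF = 0.9643 (leading, φ = -15.3°)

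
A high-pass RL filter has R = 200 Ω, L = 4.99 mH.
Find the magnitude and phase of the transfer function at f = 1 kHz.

Step 1 — Angular frequency: ω = 2π·1000 = 6283 rad/s.
Step 2 — Transfer function: H(jω) = jωL/(R + jωL).
Step 3 — Numerator jωL = j·31.35; denominator R + jωL = 200 + j31.35.
Step 4 — H = 0.02399 + j0.153.
Step 5 — Magnitude: |H| = 0.1549 (-16.2 dB); phase: φ = 81.1°.

|H| = 0.1549 (-16.2 dB), φ = 81.1°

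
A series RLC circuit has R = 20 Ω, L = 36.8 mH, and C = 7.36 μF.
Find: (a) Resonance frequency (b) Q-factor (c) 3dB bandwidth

Step 1 — Resonance: ω₀ = 1/√(LC) = 1/√(0.0368·7.36e-06) = 1921 rad/s.
Step 2 — f₀ = ω₀/(2π) = 305.8 Hz.
Step 3 — Series Q: Q = ω₀L/R = 1921·0.0368/20 = 3.536.
Step 4 — Bandwidth: Δω = ω₀/Q = 543.5 rad/s; BW = Δω/(2π) = 86.5 Hz.

(a) f₀ = 305.8 Hz  (b) Q = 3.536  (c) BW = 86.5 Hz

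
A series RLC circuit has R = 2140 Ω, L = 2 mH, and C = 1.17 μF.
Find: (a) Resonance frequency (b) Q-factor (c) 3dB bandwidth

Step 1 — Resonance: ω₀ = 1/√(LC) = 1/√(0.002·1.17e-06) = 2.067e+04 rad/s.
Step 2 — f₀ = ω₀/(2π) = 3290 Hz.
Step 3 — Series Q: Q = ω₀L/R = 2.067e+04·0.002/2140 = 0.01932.
Step 4 — Bandwidth: Δω = ω₀/Q = 1.07e+06 rad/s; BW = Δω/(2π) = 1.703e+05 Hz.

(a) f₀ = 3290 Hz  (b) Q = 0.01932  (c) BW = 1.703e+05 Hz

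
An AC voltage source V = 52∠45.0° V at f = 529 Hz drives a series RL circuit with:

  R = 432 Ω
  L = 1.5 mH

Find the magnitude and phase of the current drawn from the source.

Step 1 — Angular frequency: ω = 2π·f = 2π·529 = 3324 rad/s.
Step 2 — Component impedances:
  R: Z = R = 432 Ω
  L: Z = jωL = j·3324·0.0015 = 0 + j4.986 Ω
Step 3 — Series combination: Z_total = R + L = 432 + j4.986 Ω = 432∠0.7° Ω.
Step 4 — Source phasor: V = 52∠45.0° V = 36.77 + j36.77 V.
Step 5 — Ohm's law: I = V / Z_total = (36.77 + j36.77) / (432 + j4.986) = 0.08609 + j0.08412 A.
Step 6 — Convert to polar: |I| = 0.1204 A, ∠I = 44.3°.

I = 0.1204∠44.3° A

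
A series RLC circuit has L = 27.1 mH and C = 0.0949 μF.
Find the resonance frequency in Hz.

Step 1 — Resonance condition Im(Z)=0 gives ω₀ = 1/√(LC).
Step 2 — ω₀ = 1/√(0.0271·9.49e-08) = 1.972e+04 rad/s.
Step 3 — f₀ = ω₀/(2π) = 3138 Hz.

f₀ = 3138 Hz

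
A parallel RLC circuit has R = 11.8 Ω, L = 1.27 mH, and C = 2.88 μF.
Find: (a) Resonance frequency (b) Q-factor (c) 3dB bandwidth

Step 1 — Resonance: ω₀ = 1/√(LC) = 1/√(0.00127·2.88e-06) = 1.653e+04 rad/s.
Step 2 — f₀ = ω₀/(2π) = 2632 Hz.
Step 3 — Parallel Q: Q = R/(ω₀L) = 11.8/(1.653e+04·0.00127) = 0.5619.
Step 4 — Bandwidth: Δω = ω₀/Q = 2.943e+04 rad/s; BW = Δω/(2π) = 4683 Hz.

(a) f₀ = 2632 Hz  (b) Q = 0.5619  (c) BW = 4683 Hz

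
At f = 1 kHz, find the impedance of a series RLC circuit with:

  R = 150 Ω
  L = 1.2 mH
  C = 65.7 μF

Step 1 — Angular frequency: ω = 2π·f = 2π·1000 = 6283 rad/s.
Step 2 — Component impedances:
  R: Z = R = 150 Ω
  L: Z = jωL = j·6283·0.0012 = 0 + j7.54 Ω
  C: Z = 1/(jωC) = -j/(ω·C) = 0 - j2.422 Ω
Step 3 — Series combination: Z_total = R + L + C = 150 + j5.117 Ω = 150.1∠2.0° Ω.

Z = 150 + j5.117 Ω = 150.1∠2.0° Ω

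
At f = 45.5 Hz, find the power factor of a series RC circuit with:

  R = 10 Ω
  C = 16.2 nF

Step 1 — Angular frequency: ω = 2π·f = 2π·45.5 = 285.9 rad/s.
Step 2 — Component impedances:
  R: Z = R = 10 Ω
  C: Z = 1/(jωC) = -j/(ω·C) = 0 - j2.159e+05 Ω
Step 3 — Series combination: Z_total = R + C = 10 - j2.159e+05 Ω = 2.159e+05∠-90.0° Ω.
Step 4 — Power factor: PF = cos(φ) = Re(Z)/|Z| = 10/2.1592e+05 = 4.631e-05.
Step 5 — Type: Im(Z) = -2.159e+05 ⇒ leading (phase φ = -90.0°).

PF = 4.631e-05 (leading, φ = -90.0°)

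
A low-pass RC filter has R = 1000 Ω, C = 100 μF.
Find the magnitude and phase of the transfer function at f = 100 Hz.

Step 1 — Angular frequency: ω = 2π·100 = 628.3 rad/s.
Step 2 — Transfer function: H(jω) = 1/(1 + jωRC).
Step 3 — Denominator: 1 + jωRC = 1 + j·628.3·1000·0.0001 = 1 + j62.83.
Step 4 — H = 0.0002532 - j0.01591.
Step 5 — Magnitude: |H| = 0.01591 (-36.0 dB); phase: φ = -89.1°.

|H| = 0.01591 (-36.0 dB), φ = -89.1°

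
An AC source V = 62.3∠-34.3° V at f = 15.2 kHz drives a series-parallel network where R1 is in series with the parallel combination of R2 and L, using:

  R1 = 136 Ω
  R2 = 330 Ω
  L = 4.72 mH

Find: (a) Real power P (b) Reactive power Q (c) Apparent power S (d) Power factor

Step 1 — Angular frequency: ω = 2π·f = 2π·1.52e+04 = 9.55e+04 rad/s.
Step 2 — Component impedances:
  R1: Z = R = 136 Ω
  R2: Z = R = 330 Ω
  L: Z = jωL = j·9.55e+04·0.00472 = 0 + j450.8 Ω
Step 3 — Parallel branch: R2 || L = 1/(1/R2 + 1/L) = 214.9 + j157.3 Ω.
Step 4 — Series with R1: Z_total = R1 + (R2 || L) = 350.9 + j157.3 Ω = 384.5∠24.1° Ω.
Step 5 — Source phasor: V = 62.3∠-34.3° V = 51.47 - j35.11 V.
Step 6 — Current: I = V / Z = 0.08479 - j0.1381 A = 0.162∠-58.4° A.
Step 7 — Complex power: S = V·I* = 9.211 + j4.129 VA.
Step 8 — Real power: P = Re(S) = 9.211 W.
Step 9 — Reactive power: Q = Im(S) = 4.129 VAR.
Step 10 — Apparent power: |S| = 10.09 VA.
Step 11 — Power factor: PF = P/|S| = 0.9125 (lagging).

(a) P = 9.211 W  (b) Q = 4.129 VAR  (c) S = 10.09 VA  (d) PF = 0.9125 (lagging)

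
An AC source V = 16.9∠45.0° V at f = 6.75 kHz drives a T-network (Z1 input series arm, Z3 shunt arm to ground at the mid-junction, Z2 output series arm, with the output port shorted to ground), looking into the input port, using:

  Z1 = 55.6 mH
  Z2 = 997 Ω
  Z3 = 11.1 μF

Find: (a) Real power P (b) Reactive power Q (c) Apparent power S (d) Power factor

Step 1 — Angular frequency: ω = 2π·f = 2π·6750 = 4.241e+04 rad/s.
Step 2 — Component impedances:
  Z1: Z = jωL = j·4.241e+04·0.0556 = 0 + j2358 Ω
  Z2: Z = R = 997 Ω
  Z3: Z = 1/(jωC) = -j/(ω·C) = 0 - j2.124 Ω
Step 3 — With the output port shorted to ground, the output series arm Z2 runs from the junction to ground; the shunt arm Z3 also runs from the junction to ground. They appear in parallel: Z3 || Z2 = 0.004526 - j2.124 Ω.
Step 4 — Series with input arm Z1: Z_in = Z1 + (Z3 || Z2) = 0.004526 + j2356 Ω = 2356∠90.0° Ω.
Step 5 — Source phasor: V = 16.9∠45.0° V = 11.95 + j11.95 V.
Step 6 — Current: I = V / Z = 0.005072 - j0.005072 A = 0.007173∠-45.0° A.
Step 7 — Complex power: S = V·I* = 2.329e-07 + j0.1212 VA.
Step 8 — Real power: P = Re(S) = 2.329e-07 W.
Step 9 — Reactive power: Q = Im(S) = 0.1212 VAR.
Step 10 — Apparent power: |S| = 0.1212 VA.
Step 11 — Power factor: PF = P/|S| = 1.921e-06 (lagging).

(a) P = 2.329e-07 W  (b) Q = 0.1212 VAR  (c) S = 0.1212 VA  (d) PF = 1.921e-06 (lagging)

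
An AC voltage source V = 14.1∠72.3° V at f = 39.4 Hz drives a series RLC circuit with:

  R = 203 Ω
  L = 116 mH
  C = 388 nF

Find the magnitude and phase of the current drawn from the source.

Step 1 — Angular frequency: ω = 2π·f = 2π·39.4 = 247.6 rad/s.
Step 2 — Component impedances:
  R: Z = R = 203 Ω
  L: Z = jωL = j·247.6·0.116 = 0 + j28.72 Ω
  C: Z = 1/(jωC) = -j/(ω·C) = 0 - j1.041e+04 Ω
Step 3 — Series combination: Z_total = R + L + C = 203 - j1.038e+04 Ω = 1.038e+04∠-88.9° Ω.
Step 4 — Source phasor: V = 14.1∠72.3° V = 4.287 + j13.43 V.
Step 5 — Ohm's law: I = V / Z_total = (4.287 + j13.43) / (203 - j1.038e+04) = -0.001285 + j0.000438 A.
Step 6 — Convert to polar: |I| = 0.001358 A, ∠I = 161.2°.

I = 0.001358∠161.2° A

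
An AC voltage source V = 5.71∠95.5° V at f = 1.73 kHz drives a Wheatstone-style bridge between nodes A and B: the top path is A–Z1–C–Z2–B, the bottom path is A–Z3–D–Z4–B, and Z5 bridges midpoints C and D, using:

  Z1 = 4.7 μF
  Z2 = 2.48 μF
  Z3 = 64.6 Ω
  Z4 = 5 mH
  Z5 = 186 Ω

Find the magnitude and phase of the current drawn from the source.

Step 1 — Angular frequency: ω = 2π·f = 2π·1730 = 1.087e+04 rad/s.
Step 2 — Component impedances:
  Z1: Z = 1/(jωC) = -j/(ω·C) = 0 - j19.57 Ω
  Z2: Z = 1/(jωC) = -j/(ω·C) = 0 - j37.1 Ω
  Z3: Z = R = 64.6 Ω
  Z4: Z = jωL = j·1.087e+04·0.005 = 0 + j54.35 Ω
  Z5: Z = R = 186 Ω
Step 3 — Bridge requires nodal analysis (the Z5 bridge couples midpoints C and D, so the two paths cannot be reduced to a simple series/parallel combination). Setting node B to ground and injecting 1 A at node A, the 3-node admittance system at A, C, D solves to V_A = Z_AB = 55.29 - j61.37 Ω = 82.6∠-48.0° Ω.
Step 4 — Source phasor: V = 5.71∠95.5° V = -0.5473 + j5.684 V.
Step 5 — Ohm's law: I = V / Z_total = (-0.5473 + j5.684) / (55.29 - j61.37) = -0.05556 + j0.04113 A.
Step 6 — Convert to polar: |I| = 0.06912 A, ∠I = 143.5°.

I = 0.06912∠143.5° A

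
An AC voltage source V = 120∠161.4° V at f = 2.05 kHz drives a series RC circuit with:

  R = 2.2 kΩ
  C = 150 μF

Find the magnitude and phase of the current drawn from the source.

Step 1 — Angular frequency: ω = 2π·f = 2π·2050 = 1.288e+04 rad/s.
Step 2 — Component impedances:
  R: Z = R = 2200 Ω
  C: Z = 1/(jωC) = -j/(ω·C) = 0 - j0.5176 Ω
Step 3 — Series combination: Z_total = R + C = 2200 - j0.5176 Ω = 2200∠-0.0° Ω.
Step 4 — Source phasor: V = 120∠161.4° V = -113.7 + j38.28 V.
Step 5 — Ohm's law: I = V / Z_total = (-113.7 + j38.28) / (2200 - j0.5176) = -0.0517 + j0.01739 A.
Step 6 — Convert to polar: |I| = 0.05455 A, ∠I = 161.4°.

I = 0.05455∠161.4° A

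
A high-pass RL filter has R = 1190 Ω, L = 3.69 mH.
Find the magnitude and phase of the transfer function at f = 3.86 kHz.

Step 1 — Angular frequency: ω = 2π·3860 = 2.425e+04 rad/s.
Step 2 — Transfer function: H(jω) = jωL/(R + jωL).
Step 3 — Numerator jωL = j·89.49; denominator R + jωL = 1190 + j89.49.
Step 4 — H = 0.005624 + j0.07478.
Step 5 — Magnitude: |H| = 0.07499 (-22.5 dB); phase: φ = 85.7°.

|H| = 0.07499 (-22.5 dB), φ = 85.7°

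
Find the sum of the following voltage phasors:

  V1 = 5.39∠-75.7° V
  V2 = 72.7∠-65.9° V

Step 1 — Convert each phasor to rectangular form:
  V1 = 5.39·(cos(-75.7°) + j·sin(-75.7°)) = 1.331 - j5.223 V
  V2 = 72.7·(cos(-65.9°) + j·sin(-65.9°)) = 29.69 - j66.36 V
Step 2 — Sum components: V_total = 31.02 - j71.59 V.
Step 3 — Convert to polar: |V_total| = 78.02 V, ∠V_total = -66.6°.

V_total = 78.02∠-66.6° V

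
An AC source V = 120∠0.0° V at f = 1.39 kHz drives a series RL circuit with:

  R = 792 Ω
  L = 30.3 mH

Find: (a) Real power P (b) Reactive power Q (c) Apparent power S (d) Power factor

Step 1 — Angular frequency: ω = 2π·f = 2π·1390 = 8734 rad/s.
Step 2 — Component impedances:
  R: Z = R = 792 Ω
  L: Z = jωL = j·8734·0.0303 = 0 + j264.6 Ω
Step 3 — Series combination: Z_total = R + L = 792 + j264.6 Ω = 835∠18.5° Ω.
Step 4 — Source phasor: V = 120∠0.0° V = 120 V.
Step 5 — Current: I = V / Z = 0.1363 - j0.04554 A = 0.1437∠-18.5° A.
Step 6 — Complex power: S = V·I* = 16.36 + j5.465 VA.
Step 7 — Real power: P = Re(S) = 16.36 W.
Step 8 — Reactive power: Q = Im(S) = 5.465 VAR.
Step 9 — Apparent power: |S| = 17.24 VA.
Step 10 — Power factor: PF = P/|S| = 0.9485 (lagging).

(a) P = 16.36 W  (b) Q = 5.465 VAR  (c) S = 17.24 VA  (d) PF = 0.9485 (lagging)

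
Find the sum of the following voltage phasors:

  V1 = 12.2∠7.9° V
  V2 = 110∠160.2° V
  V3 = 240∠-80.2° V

Step 1 — Convert each phasor to rectangular form:
  V1 = 12.2·(cos(7.9°) + j·sin(7.9°)) = 12.08 + j1.677 V
  V2 = 110·(cos(160.2°) + j·sin(160.2°)) = -103.5 + j37.26 V
  V3 = 240·(cos(-80.2°) + j·sin(-80.2°)) = 40.85 - j236.5 V
Step 2 — Sum components: V_total = -50.56 - j197.6 V.
Step 3 — Convert to polar: |V_total| = 203.9 V, ∠V_total = -104.4°.

V_total = 203.9∠-104.4° V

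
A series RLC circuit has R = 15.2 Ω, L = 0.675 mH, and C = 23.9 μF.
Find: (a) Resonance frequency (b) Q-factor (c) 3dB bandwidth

Step 1 — Resonance: ω₀ = 1/√(LC) = 1/√(0.000675·2.39e-05) = 7873 rad/s.
Step 2 — f₀ = ω₀/(2π) = 1253 Hz.
Step 3 — Series Q: Q = ω₀L/R = 7873·0.000675/15.2 = 0.3496.
Step 4 — Bandwidth: Δω = ω₀/Q = 2.252e+04 rad/s; BW = Δω/(2π) = 3584 Hz.

(a) f₀ = 1253 Hz  (b) Q = 0.3496  (c) BW = 3584 Hz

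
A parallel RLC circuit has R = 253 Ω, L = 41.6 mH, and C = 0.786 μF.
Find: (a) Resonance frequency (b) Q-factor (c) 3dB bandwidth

Step 1 — Resonance: ω₀ = 1/√(LC) = 1/√(0.0416·7.86e-07) = 5530 rad/s.
Step 2 — f₀ = ω₀/(2π) = 880.2 Hz.
Step 3 — Parallel Q: Q = R/(ω₀L) = 253/(5530·0.0416) = 1.1.
Step 4 — Bandwidth: Δω = ω₀/Q = 5029 rad/s; BW = Δω/(2π) = 800.3 Hz.

(a) f₀ = 880.2 Hz  (b) Q = 1.1  (c) BW = 800.3 Hz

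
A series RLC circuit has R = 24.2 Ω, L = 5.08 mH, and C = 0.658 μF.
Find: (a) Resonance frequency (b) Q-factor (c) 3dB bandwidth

Step 1 — Resonance: ω₀ = 1/√(LC) = 1/√(0.00508·6.58e-07) = 1.73e+04 rad/s.
Step 2 — f₀ = ω₀/(2π) = 2753 Hz.
Step 3 — Series Q: Q = ω₀L/R = 1.73e+04·0.00508/24.2 = 3.631.
Step 4 — Bandwidth: Δω = ω₀/Q = 4764 rad/s; BW = Δω/(2π) = 758.2 Hz.

(a) f₀ = 2753 Hz  (b) Q = 3.631  (c) BW = 758.2 Hz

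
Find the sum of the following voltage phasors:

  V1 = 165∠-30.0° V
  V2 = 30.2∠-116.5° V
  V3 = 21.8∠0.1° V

Step 1 — Convert each phasor to rectangular form:
  V1 = 165·(cos(-30.0°) + j·sin(-30.0°)) = 142.9 - j82.5 V
  V2 = 30.2·(cos(-116.5°) + j·sin(-116.5°)) = -13.48 - j27.03 V
  V3 = 21.8·(cos(0.1°) + j·sin(0.1°)) = 21.8 + j0.03805 V
Step 2 — Sum components: V_total = 151.2 - j109.5 V.
Step 3 — Convert to polar: |V_total| = 186.7 V, ∠V_total = -35.9°.

V_total = 186.7∠-35.9° V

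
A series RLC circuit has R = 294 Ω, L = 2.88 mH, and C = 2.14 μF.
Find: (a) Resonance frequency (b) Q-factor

Step 1 — Resonance condition Im(Z)=0 gives ω₀ = 1/√(LC).
Step 2 — ω₀ = 1/√(0.00288·2.14e-06) = 1.274e+04 rad/s.
Step 3 — f₀ = ω₀/(2π) = 2027 Hz.
Step 4 — Series Q: Q = ω₀L/R = 1.274e+04·0.00288/294 = 0.1248.

(a) f₀ = 2027 Hz  (b) Q = 0.1248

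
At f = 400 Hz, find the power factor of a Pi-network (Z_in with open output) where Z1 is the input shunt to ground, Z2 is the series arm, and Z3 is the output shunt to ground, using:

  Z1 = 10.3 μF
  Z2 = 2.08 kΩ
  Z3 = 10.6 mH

Step 1 — Angular frequency: ω = 2π·f = 2π·400 = 2513 rad/s.
Step 2 — Component impedances:
  Z1: Z = 1/(jωC) = -j/(ω·C) = 0 - j38.63 Ω
  Z2: Z = R = 2080 Ω
  Z3: Z = jωL = j·2513·0.0106 = 0 + j26.64 Ω
Step 3 — With open output, the series arm Z2 and the output shunt Z3 appear in series to ground: Z2 + Z3 = 2080 + j26.64 Ω.
Step 4 — Parallel with input shunt Z1: Z_in = Z1 || (Z2 + Z3) = 0.7174 - j38.63 Ω = 38.63∠-88.9° Ω.
Step 5 — Power factor: PF = cos(φ) = Re(Z)/|Z| = 0.7174/38.63 = 0.01857.
Step 6 — Type: Im(Z) = -38.63 ⇒ leading (phase φ = -88.9°).

PF = 0.01857 (leading, φ = -88.9°)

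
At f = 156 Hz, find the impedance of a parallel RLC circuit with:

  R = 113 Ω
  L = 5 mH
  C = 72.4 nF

Step 1 — Angular frequency: ω = 2π·f = 2π·156 = 980.2 rad/s.
Step 2 — Component impedances:
  R: Z = R = 113 Ω
  L: Z = jωL = j·980.2·0.005 = 0 + j4.901 Ω
  C: Z = 1/(jωC) = -j/(ω·C) = 0 - j1.409e+04 Ω
Step 3 — Parallel combination: 1/Z_total = 1/R + 1/L + 1/C; Z_total = 0.2123 + j4.893 Ω = 4.898∠87.5° Ω.

Z = 0.2123 + j4.893 Ω = 4.898∠87.5° Ω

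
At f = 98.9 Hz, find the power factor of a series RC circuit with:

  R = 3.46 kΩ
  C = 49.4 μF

Step 1 — Angular frequency: ω = 2π·f = 2π·98.9 = 621.4 rad/s.
Step 2 — Component impedances:
  R: Z = R = 3460 Ω
  C: Z = 1/(jωC) = -j/(ω·C) = 0 - j32.58 Ω
Step 3 — Series combination: Z_total = R + C = 3460 - j32.58 Ω = 3460∠-0.5° Ω.
Step 4 — Power factor: PF = cos(φ) = Re(Z)/|Z| = 3460/3460 = 1.
Step 5 — Type: Im(Z) = -32.58 ⇒ leading (phase φ = -0.5°).

PF = 1 (leading, φ = -0.5°)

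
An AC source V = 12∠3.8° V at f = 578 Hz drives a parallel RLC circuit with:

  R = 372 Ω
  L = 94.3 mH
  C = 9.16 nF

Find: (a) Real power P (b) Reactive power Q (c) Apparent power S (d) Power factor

Step 1 — Angular frequency: ω = 2π·f = 2π·578 = 3632 rad/s.
Step 2 — Component impedances:
  R: Z = R = 372 Ω
  L: Z = jωL = j·3632·0.0943 = 0 + j342.5 Ω
  C: Z = 1/(jωC) = -j/(ω·C) = 0 - j3.006e+04 Ω
Step 3 — Parallel combination: 1/Z_total = 1/R + 1/L + 1/C; Z_total = 172.8 + j185.5 Ω = 253.5∠47.0° Ω.
Step 4 — Source phasor: V = 12∠3.8° V = 11.97 + j0.7953 V.
Step 5 — Current: I = V / Z = 0.03448 - j0.03243 A = 0.04733∠-43.2° A.
Step 6 — Complex power: S = V·I* = 0.3871 + j0.4157 VA.
Step 7 — Real power: P = Re(S) = 0.3871 W.
Step 8 — Reactive power: Q = Im(S) = 0.4157 VAR.
Step 9 — Apparent power: |S| = 0.568 VA.
Step 10 — Power factor: PF = P/|S| = 0.6815 (lagging).

(a) P = 0.3871 W  (b) Q = 0.4157 VAR  (c) S = 0.568 VA  (d) PF = 0.6815 (lagging)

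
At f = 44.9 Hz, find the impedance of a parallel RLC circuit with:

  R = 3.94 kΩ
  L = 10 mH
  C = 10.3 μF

Step 1 — Angular frequency: ω = 2π·f = 2π·44.9 = 282.1 rad/s.
Step 2 — Component impedances:
  R: Z = R = 3940 Ω
  L: Z = jωL = j·282.1·0.01 = 0 + j2.821 Ω
  C: Z = 1/(jωC) = -j/(ω·C) = 0 - j344.1 Ω
Step 3 — Parallel combination: 1/Z_total = 1/R + 1/L + 1/C; Z_total = 0.002054 + j2.844 Ω = 2.844∠90.0° Ω.

Z = 0.002054 + j2.844 Ω = 2.844∠90.0° Ω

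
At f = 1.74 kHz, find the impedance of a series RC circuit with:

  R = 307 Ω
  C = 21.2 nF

Step 1 — Angular frequency: ω = 2π·f = 2π·1740 = 1.093e+04 rad/s.
Step 2 — Component impedances:
  R: Z = R = 307 Ω
  C: Z = 1/(jωC) = -j/(ω·C) = 0 - j4315 Ω
Step 3 — Series combination: Z_total = R + C = 307 - j4315 Ω = 4325∠-85.9° Ω.

Z = 307 - j4315 Ω = 4325∠-85.9° Ω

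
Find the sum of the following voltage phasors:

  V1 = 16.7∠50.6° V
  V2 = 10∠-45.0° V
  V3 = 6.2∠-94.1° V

Step 1 — Convert each phasor to rectangular form:
  V1 = 16.7·(cos(50.6°) + j·sin(50.6°)) = 10.6 + j12.9 V
  V2 = 10·(cos(-45.0°) + j·sin(-45.0°)) = 7.071 - j7.071 V
  V3 = 6.2·(cos(-94.1°) + j·sin(-94.1°)) = -0.4433 - j6.184 V
Step 2 — Sum components: V_total = 17.23 - j0.3505 V.
Step 3 — Convert to polar: |V_total| = 17.23 V, ∠V_total = -1.2°.

V_total = 17.23∠-1.2° V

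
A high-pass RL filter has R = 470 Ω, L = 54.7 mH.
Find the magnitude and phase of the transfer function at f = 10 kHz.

Step 1 — Angular frequency: ω = 2π·1e+04 = 6.283e+04 rad/s.
Step 2 — Transfer function: H(jω) = jωL/(R + jωL).
Step 3 — Numerator jωL = j·3437; denominator R + jωL = 470 + j3437.
Step 4 — H = 0.9816 + j0.1342.
Step 5 — Magnitude: |H| = 0.9908 (-0.1 dB); phase: φ = 7.8°.

|H| = 0.9908 (-0.1 dB), φ = 7.8°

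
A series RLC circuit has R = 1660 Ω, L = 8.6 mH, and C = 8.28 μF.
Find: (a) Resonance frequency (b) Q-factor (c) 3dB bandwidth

Step 1 — Resonance condition Im(Z)=0 gives ω₀ = 1/√(LC).
Step 2 — ω₀ = 1/√(0.0086·8.28e-06) = 3747 rad/s.
Step 3 — f₀ = ω₀/(2π) = 596.4 Hz.
Step 4 — Series Q: Q = ω₀L/R = 3747·0.0086/1660 = 0.01941.
Step 5 — 3dB bandwidth: Δω = ω₀/Q = 1.93e+05 rad/s; BW = Δω/(2π) = 3.072e+04 Hz.

(a) f₀ = 596.4 Hz  (b) Q = 0.01941  (c) BW = 3.072e+04 Hz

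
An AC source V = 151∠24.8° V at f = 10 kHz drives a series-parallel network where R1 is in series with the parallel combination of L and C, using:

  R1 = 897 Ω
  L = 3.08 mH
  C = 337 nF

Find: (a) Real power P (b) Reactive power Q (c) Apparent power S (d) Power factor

Step 1 — Angular frequency: ω = 2π·f = 2π·1e+04 = 6.283e+04 rad/s.
Step 2 — Component impedances:
  R1: Z = R = 897 Ω
  L: Z = jωL = j·6.283e+04·0.00308 = 0 + j193.5 Ω
  C: Z = 1/(jωC) = -j/(ω·C) = 0 - j47.23 Ω
Step 3 — Parallel branch: L || C = 1/(1/L + 1/C) = 0 - j62.47 Ω.
Step 4 — Series with R1: Z_total = R1 + (L || C) = 897 - j62.47 Ω = 899.2∠-4.0° Ω.
Step 5 — Source phasor: V = 151∠24.8° V = 137.1 + j63.34 V.
Step 6 — Current: I = V / Z = 0.1472 + j0.08086 A = 0.1679∠28.8° A.
Step 7 — Complex power: S = V·I* = 25.3 - j1.762 VA.
Step 8 — Real power: P = Re(S) = 25.3 W.
Step 9 — Reactive power: Q = Im(S) = -1.762 VAR.
Step 10 — Apparent power: |S| = 25.36 VA.
Step 11 — Power factor: PF = P/|S| = 0.9976 (leading).

(a) P = 25.3 W  (b) Q = -1.762 VAR  (c) S = 25.36 VA  (d) PF = 0.9976 (leading)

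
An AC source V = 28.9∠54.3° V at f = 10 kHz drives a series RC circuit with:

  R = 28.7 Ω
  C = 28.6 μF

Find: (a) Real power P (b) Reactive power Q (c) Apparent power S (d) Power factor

Step 1 — Angular frequency: ω = 2π·f = 2π·1e+04 = 6.283e+04 rad/s.
Step 2 — Component impedances:
  R: Z = R = 28.7 Ω
  C: Z = 1/(jωC) = -j/(ω·C) = 0 - j0.5565 Ω
Step 3 — Series combination: Z_total = R + C = 28.7 - j0.5565 Ω = 28.71∠-1.1° Ω.
Step 4 — Source phasor: V = 28.9∠54.3° V = 16.86 + j23.47 V.
Step 5 — Current: I = V / Z = 0.5715 + j0.8288 A = 1.007∠55.4° A.
Step 6 — Complex power: S = V·I* = 29.09 - j0.5641 VA.
Step 7 — Real power: P = Re(S) = 29.09 W.
Step 8 — Reactive power: Q = Im(S) = -0.5641 VAR.
Step 9 — Apparent power: |S| = 29.1 VA.
Step 10 — Power factor: PF = P/|S| = 0.9998 (leading).

(a) P = 29.09 W  (b) Q = -0.5641 VAR  (c) S = 29.1 VA  (d) PF = 0.9998 (leading)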